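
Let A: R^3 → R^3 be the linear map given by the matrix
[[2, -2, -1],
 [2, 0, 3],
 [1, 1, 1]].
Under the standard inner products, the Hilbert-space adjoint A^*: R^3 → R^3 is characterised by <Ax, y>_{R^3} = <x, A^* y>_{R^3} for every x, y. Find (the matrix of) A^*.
A^* = A^T =
[[2, 2, 1],
 [-2, 0, 1],
 [-1, 3, 1]]

For real matrices with standard dot products, the defining identity <Ax, y> = <x, A^* y> gives (Ax)^T y = x^T (A^*) y, i.e. x^T A^T y = x^T (A^*) y. Since this holds for all x, y, we must have A^* = A^T. Therefore
A^* =
[[2, 2, 1],
 [-2, 0, 1],
 [-1, 3, 1]].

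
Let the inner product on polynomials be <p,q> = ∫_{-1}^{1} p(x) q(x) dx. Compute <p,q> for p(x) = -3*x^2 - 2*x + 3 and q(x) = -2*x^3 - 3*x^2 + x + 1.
<p,q> = 28/15

Expand the product: p(x)·q(x) = 6*x^5 + 13*x^4 - 3*x^3 - 14*x^2 + x + 3.
∫_{-1}^{1} of each monomial x^k gives [2/(k+1) if k even, 0 if k odd]. Integrating term-by-term (or equivalently evaluating the antiderivative F(x) = x^6 + 13*x^5/5 - 3*x^4/4 - 14*x^3/3 + x^2/2 + 3*x at the endpoints):
  F(1) − F(−1) = 101/60 − (-11/60) = 28/15.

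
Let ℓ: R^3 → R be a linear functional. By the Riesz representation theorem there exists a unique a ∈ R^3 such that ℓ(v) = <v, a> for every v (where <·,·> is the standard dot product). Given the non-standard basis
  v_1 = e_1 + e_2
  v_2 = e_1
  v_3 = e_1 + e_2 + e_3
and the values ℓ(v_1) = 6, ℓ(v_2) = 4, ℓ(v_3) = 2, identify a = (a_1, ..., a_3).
a = (4, 2, -4)

Write a = (a_1, ..., a_3) in the standard basis. For each basis vector v_i, ℓ(v_i) = <v_i, a> is a linear equation in the a_j's. Collect the n equations into a matrix system V a = ℓ, where row i of V is v_i (expressed in the standard basis). Since V is invertible (lower-triangular with 1s on the diagonal, up to permutation), solve by back-substitution:
  V =
[[1, 1, 0],
 [1, 0, 0],
 [1, 1, 1]]
  V a = (6, 4, 2)
Solving gives a = (4, 2, -4).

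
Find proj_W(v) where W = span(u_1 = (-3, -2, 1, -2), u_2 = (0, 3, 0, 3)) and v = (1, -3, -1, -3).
proj_W(v) = (6/5, -3, -2/5, -3)

Set up U = [u_1 | ... | u_2] ∈ R^(4×2). The projector onto W = col(U) is P = U (U^T U)^(-1) U^T.
Compute U^T U =
  [18, -12]
  [-12, 18],
and U^T v = (8, -18).
Solve U^T U · c = U^T v for the coefficients: c = (-2/5, -19/15). The projection is proj_W(v) = U c.
Check: (v - proj_W(v)) · u_1 = 0  (should be 0).
Check: (v - proj_W(v)) · u_2 = 0  (should be 0).
Result: proj_W(v) = (6/5, -3, -2/5, -3).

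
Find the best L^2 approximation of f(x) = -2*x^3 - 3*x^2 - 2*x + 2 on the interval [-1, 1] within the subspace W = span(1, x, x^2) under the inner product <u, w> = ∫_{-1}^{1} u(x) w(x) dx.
g(x) = -3*x^2 - 16*x/5 + 2

The best approximation g ∈ W is the orthogonal projection of f onto W. Writing g = a_0 + a_1 x + a_2 x^2, the coefficients solve the normal equations G · a = b where
  G_{ij} = <φ_i, φ_j> and b_i = <f, φ_i>, with φ_0 = 1, φ_1 = x, φ_2 = x^2.
G =
  [2, 0, 2/3]
  [0, 2/3, 0]
  [2/3, 0, 2/5],
b = (2, -32/15, 2/15).
Solving gives a_0 = 2, a_1 = -16/5, a_2 = -3, so
  g(x) = -3*x^2 - 16*x/5 + 2.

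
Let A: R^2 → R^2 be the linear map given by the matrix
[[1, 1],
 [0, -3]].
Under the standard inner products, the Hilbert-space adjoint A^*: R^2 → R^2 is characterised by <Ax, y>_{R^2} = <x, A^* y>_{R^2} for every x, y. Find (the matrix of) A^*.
A^* = A^T =
[[1, 0],
 [1, -3]]

For real matrices with standard dot products, the defining identity <Ax, y> = <x, A^* y> gives (Ax)^T y = x^T (A^*) y, i.e. x^T A^T y = x^T (A^*) y. Since this holds for all x, y, we must have A^* = A^T. Therefore
A^* =
[[1, 0],
 [1, -3]].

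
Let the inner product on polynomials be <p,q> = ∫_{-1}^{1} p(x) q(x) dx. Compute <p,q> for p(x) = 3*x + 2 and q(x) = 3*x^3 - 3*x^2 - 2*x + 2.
<p,q> = 18/5

Expand the product: p(x)·q(x) = 9*x^4 - 3*x^3 - 12*x^2 + 2*x + 4.
∫_{-1}^{1} of each monomial x^k gives [2/(k+1) if k even, 0 if k odd]. Integrating term-by-term (or equivalently evaluating the antiderivative F(x) = 9*x^5/5 - 3*x^4/4 - 4*x^3 + x^2 + 4*x at the endpoints):
  F(1) − F(−1) = 41/20 − (-31/20) = 18/5.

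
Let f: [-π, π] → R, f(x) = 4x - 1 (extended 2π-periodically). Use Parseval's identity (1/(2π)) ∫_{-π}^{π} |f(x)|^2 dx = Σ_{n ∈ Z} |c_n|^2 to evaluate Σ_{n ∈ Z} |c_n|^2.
Σ |c_n|^2 = 16π^2/3 + 1

Expand and integrate term by term over [-π, π]:
  ∫ (4x)^2 dx = 16·(2π^3/3); ∫ 2·4·(-1)·x dx = 0 (odd integrand); ∫ (-1)^2 dx = 1·2π.
So (1/(2π)) ∫_{-π}^{π} (4x - 1)^2 dx = 16π^2/3 + 1 = 16π^2/3 + 1.
Parseval ⇒ Σ |c_n|^2 = 16π^2/3 + 1.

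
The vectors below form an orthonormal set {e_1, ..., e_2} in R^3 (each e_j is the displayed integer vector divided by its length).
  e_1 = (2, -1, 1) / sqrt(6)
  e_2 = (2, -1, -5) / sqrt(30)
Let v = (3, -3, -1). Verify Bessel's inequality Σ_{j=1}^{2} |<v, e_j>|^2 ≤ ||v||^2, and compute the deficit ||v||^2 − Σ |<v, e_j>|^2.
Σ |<v, e_j>|^2 = 86/5; ||v||^2 = 19; deficit = 9/5

Write each e_j = u_j / sqrt(<u_j, u_j>) where u_j is the displayed integer vector. Then <v, e_j> = <v, u_j> / sqrt(<u_j, u_j>), so |<v, e_j>|^2 = <v, u_j>^2 / <u_j, u_j>.
Coefficients: <v, e_1> = 8/sqrt(6), <v, e_2> = 14/sqrt(30).
Square and sum: Σ |<v, e_j>|^2 = 86/5.
Compute ||v||^2 = v·v = 19.
Deficit = 19 − 86/5 = 9/5 ≥ 0, confirming Bessel's inequality. (The deficit equals ||v − Σ <v,e_j> e_j||^2, the squared distance from v to span{e_j}.)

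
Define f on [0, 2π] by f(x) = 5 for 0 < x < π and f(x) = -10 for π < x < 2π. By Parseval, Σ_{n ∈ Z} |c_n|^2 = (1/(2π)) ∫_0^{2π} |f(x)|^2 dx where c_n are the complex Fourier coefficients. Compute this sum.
Σ |c_n|^2 = 125/2

Parseval equates the L^2 energy of f (normalised by 1/(2π)) with the ℓ^2 sum of its Fourier coefficients: (1/(2π)) ∫_0^{2π} |f|^2 = Σ |c_n|^2.
Compute the left side: (1/(2π)) [∫_0^π 5^2 dx + ∫_π^{2π} (-10)^2 dx] = (1/(2π)) · (25π + 100π) = (25 + 100)/2 = 125/2.
So Σ_{n ∈ Z} |c_n|^2 = 125/2.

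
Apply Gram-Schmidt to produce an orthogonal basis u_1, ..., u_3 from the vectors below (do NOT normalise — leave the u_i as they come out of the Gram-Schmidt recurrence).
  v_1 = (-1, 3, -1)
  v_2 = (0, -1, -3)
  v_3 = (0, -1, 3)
Orthogonal basis:
  u_1 = (-1, 3, -1)
  u_2 = (0, -1, -3)
  u_3 = (-6/11, -9/55, 3/55)

Apply the Gram-Schmidt recurrence
  u_1 = v_1
  u_i = v_i − Σ_{j<i} ((v_i · u_j) / (u_j · u_j)) · u_j.

Step by step this gives:
  u_1 = (-1, 3, -1)
  u_2 = (0, -1, -3)
  u_3 = (-6/11, -9/55, 3/55)

Orthogonality check:
  u_2 · u_1 = 0 (should be 0)
  u_3 · u_1 = 0 (should be 0)
  u_3 · u_2 = 0 (should be 0)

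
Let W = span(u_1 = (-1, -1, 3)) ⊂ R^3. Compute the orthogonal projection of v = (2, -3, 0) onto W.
proj_W(v) = (-1/11, -1/11, 3/11)

Set up U = [u_1 | ... | u_1] ∈ R^(3×1). The projector onto W = col(U) is P = U (U^T U)^(-1) U^T.
Compute U^T U =
  [11],
and U^T v = (1).
Solve U^T U · c = U^T v for the coefficients: c = (1/11). The projection is proj_W(v) = U c.
Check: (v - proj_W(v)) · u_1 = 0  (should be 0).
Result: proj_W(v) = (-1/11, -1/11, 3/11).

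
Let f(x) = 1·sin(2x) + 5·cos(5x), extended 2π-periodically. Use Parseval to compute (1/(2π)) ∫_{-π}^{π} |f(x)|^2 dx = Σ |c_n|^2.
Σ |c_n|^2 = 13

Expand |f|^2 and use orthogonality of {sin(nx), cos(mx)} on [-π, π]:
  ∫_{-π}^{π} sin(nx)^2 dx = π, ∫ cos(mx)^2 dx = π, and cross terms integrate to 0.
So ∫_{-π}^{π} f(x)^2 dx = 1^2 · π + 5^2 · π = (1 + 25)π.
Divide by 2π: (1 + 25)/2 = 13.
By Parseval, this equals Σ |c_n|^2.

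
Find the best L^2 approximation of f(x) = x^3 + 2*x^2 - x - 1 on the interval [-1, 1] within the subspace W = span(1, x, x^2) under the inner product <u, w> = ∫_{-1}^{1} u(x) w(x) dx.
g(x) = 2*x^2 - 2*x/5 - 1

The best approximation g ∈ W is the orthogonal projection of f onto W. Writing g = a_0 + a_1 x + a_2 x^2, the coefficients solve the normal equations G · a = b where
  G_{ij} = <φ_i, φ_j> and b_i = <f, φ_i>, with φ_0 = 1, φ_1 = x, φ_2 = x^2.
G =
  [2, 0, 2/3]
  [0, 2/3, 0]
  [2/3, 0, 2/5],
b = (-2/3, -4/15, 2/15).
Solving gives a_0 = -1, a_1 = -2/5, a_2 = 2, so
  g(x) = 2*x^2 - 2*x/5 - 1.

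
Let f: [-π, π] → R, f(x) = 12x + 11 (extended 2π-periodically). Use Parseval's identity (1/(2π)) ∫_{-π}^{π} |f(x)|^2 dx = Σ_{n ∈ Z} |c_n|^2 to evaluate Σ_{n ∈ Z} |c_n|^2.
Σ |c_n|^2 = 48π^2 + 121

Expand and integrate term by term over [-π, π]:
  ∫ (12x)^2 dx = 144·(2π^3/3); ∫ 2·12·(11)·x dx = 0 (odd integrand); ∫ 11^2 dx = 121·2π.
So (1/(2π)) ∫_{-π}^{π} (12x + 11)^2 dx = 144π^2/3 + 121 = 48π^2 + 121.
Parseval ⇒ Σ |c_n|^2 = 48π^2 + 121.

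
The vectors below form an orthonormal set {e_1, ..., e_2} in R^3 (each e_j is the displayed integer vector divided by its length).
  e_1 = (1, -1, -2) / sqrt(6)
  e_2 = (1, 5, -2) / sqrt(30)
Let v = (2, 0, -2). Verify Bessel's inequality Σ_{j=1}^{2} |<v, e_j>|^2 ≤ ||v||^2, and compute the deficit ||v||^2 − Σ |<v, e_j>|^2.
Σ |<v, e_j>|^2 = 36/5; ||v||^2 = 8; deficit = 4/5

Write each e_j = u_j / sqrt(<u_j, u_j>) where u_j is the displayed integer vector. Then <v, e_j> = <v, u_j> / sqrt(<u_j, u_j>), so |<v, e_j>|^2 = <v, u_j>^2 / <u_j, u_j>.
Coefficients: <v, e_1> = 6/sqrt(6), <v, e_2> = 6/sqrt(30).
Square and sum: Σ |<v, e_j>|^2 = 36/5.
Compute ||v||^2 = v·v = 8.
Deficit = 8 − 36/5 = 4/5 ≥ 0, confirming Bessel's inequality. (The deficit equals ||v − Σ <v,e_j> e_j||^2, the squared distance from v to span{e_j}.)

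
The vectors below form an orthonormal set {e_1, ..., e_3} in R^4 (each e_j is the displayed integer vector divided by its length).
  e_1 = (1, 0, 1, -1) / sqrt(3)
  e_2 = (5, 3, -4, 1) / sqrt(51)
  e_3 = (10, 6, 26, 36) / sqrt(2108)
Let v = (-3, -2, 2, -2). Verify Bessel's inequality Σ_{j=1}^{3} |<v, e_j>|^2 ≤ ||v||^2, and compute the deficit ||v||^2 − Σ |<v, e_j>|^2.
Σ |<v, e_j>|^2 = 21; ||v||^2 = 21; deficit = 0

Write each e_j = u_j / sqrt(<u_j, u_j>) where u_j is the displayed integer vector. Then <v, e_j> = <v, u_j> / sqrt(<u_j, u_j>), so |<v, e_j>|^2 = <v, u_j>^2 / <u_j, u_j>.
Coefficients: <v, e_1> = 1/sqrt(3), <v, e_2> = -31/sqrt(51), <v, e_3> = -62/sqrt(2108).
Square and sum: Σ |<v, e_j>|^2 = 21.
Compute ||v||^2 = v·v = 21.
Deficit = 21 − 21 = 0 ≥ 0, confirming Bessel's inequality. (The deficit equals ||v − Σ <v,e_j> e_j||^2, the squared distance from v to span{e_j}.)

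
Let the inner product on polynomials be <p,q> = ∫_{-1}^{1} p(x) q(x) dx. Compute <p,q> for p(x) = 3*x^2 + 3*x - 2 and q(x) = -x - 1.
<p,q> = 0

Expand the product: p(x)·q(x) = -3*x^3 - 6*x^2 - x + 2.
∫_{-1}^{1} of each monomial x^k gives [2/(k+1) if k even, 0 if k odd]. Integrating term-by-term (or equivalently evaluating the antiderivative F(x) = -3*x^4/4 - 2*x^3 - x^2/2 + 2*x at the endpoints):
  F(1) − F(−1) = -5/4 − (-5/4) = 0.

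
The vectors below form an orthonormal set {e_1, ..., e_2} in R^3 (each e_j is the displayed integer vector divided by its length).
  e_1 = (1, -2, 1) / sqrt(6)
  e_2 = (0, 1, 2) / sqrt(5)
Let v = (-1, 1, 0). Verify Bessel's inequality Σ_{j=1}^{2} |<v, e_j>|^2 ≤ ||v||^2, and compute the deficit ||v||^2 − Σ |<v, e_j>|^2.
Σ |<v, e_j>|^2 = 17/10; ||v||^2 = 2; deficit = 3/10

Write each e_j = u_j / sqrt(<u_j, u_j>) where u_j is the displayed integer vector. Then <v, e_j> = <v, u_j> / sqrt(<u_j, u_j>), so |<v, e_j>|^2 = <v, u_j>^2 / <u_j, u_j>.
Coefficients: <v, e_1> = -3/sqrt(6), <v, e_2> = 1/sqrt(5).
Square and sum: Σ |<v, e_j>|^2 = 17/10.
Compute ||v||^2 = v·v = 2.
Deficit = 2 − 17/10 = 3/10 ≥ 0, confirming Bessel's inequality. (The deficit equals ||v − Σ <v,e_j> e_j||^2, the squared distance from v to span{e_j}.)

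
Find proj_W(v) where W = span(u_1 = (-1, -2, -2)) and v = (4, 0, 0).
proj_W(v) = (4/9, 8/9, 8/9)

Set up U = [u_1 | ... | u_1] ∈ R^(3×1). The projector onto W = col(U) is P = U (U^T U)^(-1) U^T.
Compute U^T U =
  [9],
and U^T v = (-4).
Solve U^T U · c = U^T v for the coefficients: c = (-4/9). The projection is proj_W(v) = U c.
Check: (v - proj_W(v)) · u_1 = 0  (should be 0).
Result: proj_W(v) = (4/9, 8/9, 8/9).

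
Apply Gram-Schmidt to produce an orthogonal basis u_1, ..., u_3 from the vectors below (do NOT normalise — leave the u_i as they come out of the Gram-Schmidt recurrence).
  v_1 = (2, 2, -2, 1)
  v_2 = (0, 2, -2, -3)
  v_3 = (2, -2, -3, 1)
Orthogonal basis:
  u_1 = (2, 2, -2, 1)
  u_2 = (-10/13, 16/13, -16/13, -44/13)
  u_3 = (36/49, -136/49, -109/49, -18/49)

Apply the Gram-Schmidt recurrence
  u_1 = v_1
  u_i = v_i − Σ_{j<i} ((v_i · u_j) / (u_j · u_j)) · u_j.

Step by step this gives:
  u_1 = (2, 2, -2, 1)
  u_2 = (-10/13, 16/13, -16/13, -44/13)
  u_3 = (36/49, -136/49, -109/49, -18/49)

Orthogonality check:
  u_2 · u_1 = 0 (should be 0)
  u_3 · u_1 = 0 (should be 0)
  u_3 · u_2 = 0 (should be 0)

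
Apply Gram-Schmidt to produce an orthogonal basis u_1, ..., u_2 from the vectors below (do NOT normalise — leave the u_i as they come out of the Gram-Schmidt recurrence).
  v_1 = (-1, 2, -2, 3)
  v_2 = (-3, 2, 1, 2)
Orthogonal basis:
  u_1 = (-1, 2, -2, 3)
  u_2 = (-43/18, 7/9, 20/9, 1/6)

Apply the Gram-Schmidt recurrence
  u_1 = v_1
  u_i = v_i − Σ_{j<i} ((v_i · u_j) / (u_j · u_j)) · u_j.

Step by step this gives:
  u_1 = (-1, 2, -2, 3)
  u_2 = (-43/18, 7/9, 20/9, 1/6)

Orthogonality check:
  u_2 · u_1 = 0 (should be 0)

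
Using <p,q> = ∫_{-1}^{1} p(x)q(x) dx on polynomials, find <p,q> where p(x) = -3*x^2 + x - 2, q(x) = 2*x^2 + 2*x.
<p,q> = -56/15

Expand the product: p(x)·q(x) = -6*x^4 - 4*x^3 - 2*x^2 - 4*x.
∫_{-1}^{1} of each monomial x^k gives [2/(k+1) if k even, 0 if k odd]. Integrating term-by-term (or equivalently evaluating the antiderivative F(x) = -6*x^5/5 - x^4 - 2*x^3/3 - 2*x^2 at the endpoints):
  F(1) − F(−1) = -73/15 − (-17/15) = -56/15.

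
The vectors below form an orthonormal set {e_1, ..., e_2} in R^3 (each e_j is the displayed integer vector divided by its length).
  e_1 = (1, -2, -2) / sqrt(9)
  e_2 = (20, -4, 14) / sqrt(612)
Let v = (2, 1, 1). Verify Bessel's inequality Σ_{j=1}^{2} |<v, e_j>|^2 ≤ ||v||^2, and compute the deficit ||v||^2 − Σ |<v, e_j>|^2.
Σ |<v, e_j>|^2 = 77/17; ||v||^2 = 6; deficit = 25/17

Write each e_j = u_j / sqrt(<u_j, u_j>) where u_j is the displayed integer vector. Then <v, e_j> = <v, u_j> / sqrt(<u_j, u_j>), so |<v, e_j>|^2 = <v, u_j>^2 / <u_j, u_j>.
Coefficients: <v, e_1> = -2/sqrt(9), <v, e_2> = 50/sqrt(612).
Square and sum: Σ |<v, e_j>|^2 = 77/17.
Compute ||v||^2 = v·v = 6.
Deficit = 6 − 77/17 = 25/17 ≥ 0, confirming Bessel's inequality. (The deficit equals ||v − Σ <v,e_j> e_j||^2, the squared distance from v to span{e_j}.)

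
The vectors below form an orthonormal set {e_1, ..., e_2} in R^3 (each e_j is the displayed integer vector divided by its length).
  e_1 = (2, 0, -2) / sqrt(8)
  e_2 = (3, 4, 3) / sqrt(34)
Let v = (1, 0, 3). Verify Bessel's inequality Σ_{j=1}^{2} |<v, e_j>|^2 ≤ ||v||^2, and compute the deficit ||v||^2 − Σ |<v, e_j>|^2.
Σ |<v, e_j>|^2 = 106/17; ||v||^2 = 10; deficit = 64/17

Write each e_j = u_j / sqrt(<u_j, u_j>) where u_j is the displayed integer vector. Then <v, e_j> = <v, u_j> / sqrt(<u_j, u_j>), so |<v, e_j>|^2 = <v, u_j>^2 / <u_j, u_j>.
Coefficients: <v, e_1> = -4/sqrt(8), <v, e_2> = 12/sqrt(34).
Square and sum: Σ |<v, e_j>|^2 = 106/17.
Compute ||v||^2 = v·v = 10.
Deficit = 10 − 106/17 = 64/17 ≥ 0, confirming Bessel's inequality. (The deficit equals ||v − Σ <v,e_j> e_j||^2, the squared distance from v to span{e_j}.)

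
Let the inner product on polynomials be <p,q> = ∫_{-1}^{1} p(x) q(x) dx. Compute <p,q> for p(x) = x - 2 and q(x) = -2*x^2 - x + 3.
<p,q> = -10

Expand the product: p(x)·q(x) = -2*x^3 + 3*x^2 + 5*x - 6.
∫_{-1}^{1} of each monomial x^k gives [2/(k+1) if k even, 0 if k odd]. Integrating term-by-term (or equivalently evaluating the antiderivative F(x) = -x^4/2 + x^3 + 5*x^2/2 - 6*x at the endpoints):
  F(1) − F(−1) = -3 − (7) = -10.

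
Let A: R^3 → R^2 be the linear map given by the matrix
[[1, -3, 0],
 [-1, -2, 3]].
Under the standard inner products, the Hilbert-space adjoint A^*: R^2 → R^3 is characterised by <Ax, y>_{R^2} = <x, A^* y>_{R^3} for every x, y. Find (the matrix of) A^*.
A^* = A^T =
[[1, -1],
 [-3, -2],
 [0, 3]]

For real matrices with standard dot products, the defining identity <Ax, y> = <x, A^* y> gives (Ax)^T y = x^T (A^*) y, i.e. x^T A^T y = x^T (A^*) y. Since this holds for all x, y, we must have A^* = A^T. Therefore
A^* =
[[1, -1],
 [-3, -2],
 [0, 3]].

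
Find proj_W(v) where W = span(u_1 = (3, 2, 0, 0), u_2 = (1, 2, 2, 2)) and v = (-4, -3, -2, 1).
proj_W(v) = (-4, -3, -1/2, -1/2)

Set up U = [u_1 | ... | u_2] ∈ R^(4×2). The projector onto W = col(U) is P = U (U^T U)^(-1) U^T.
Compute U^T U =
  [13, 7]
  [7, 13],
and U^T v = (-18, -12).
Solve U^T U · c = U^T v for the coefficients: c = (-5/4, -1/4). The projection is proj_W(v) = U c.
Check: (v - proj_W(v)) · u_1 = 0  (should be 0).
Check: (v - proj_W(v)) · u_2 = 0  (should be 0).
Result: proj_W(v) = (-4, -3, -1/2, -1/2).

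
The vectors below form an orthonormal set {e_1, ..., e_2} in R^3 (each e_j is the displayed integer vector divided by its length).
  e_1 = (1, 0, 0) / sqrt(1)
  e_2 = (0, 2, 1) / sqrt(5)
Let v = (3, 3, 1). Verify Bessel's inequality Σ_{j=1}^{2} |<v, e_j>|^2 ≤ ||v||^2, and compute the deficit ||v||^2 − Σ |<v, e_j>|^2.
Σ |<v, e_j>|^2 = 94/5; ||v||^2 = 19; deficit = 1/5

Write each e_j = u_j / sqrt(<u_j, u_j>) where u_j is the displayed integer vector. Then <v, e_j> = <v, u_j> / sqrt(<u_j, u_j>), so |<v, e_j>|^2 = <v, u_j>^2 / <u_j, u_j>.
Coefficients: <v, e_1> = 3/sqrt(1), <v, e_2> = 7/sqrt(5).
Square and sum: Σ |<v, e_j>|^2 = 94/5.
Compute ||v||^2 = v·v = 19.
Deficit = 19 − 94/5 = 1/5 ≥ 0, confirming Bessel's inequality. (The deficit equals ||v − Σ <v,e_j> e_j||^2, the squared distance from v to span{e_j}.)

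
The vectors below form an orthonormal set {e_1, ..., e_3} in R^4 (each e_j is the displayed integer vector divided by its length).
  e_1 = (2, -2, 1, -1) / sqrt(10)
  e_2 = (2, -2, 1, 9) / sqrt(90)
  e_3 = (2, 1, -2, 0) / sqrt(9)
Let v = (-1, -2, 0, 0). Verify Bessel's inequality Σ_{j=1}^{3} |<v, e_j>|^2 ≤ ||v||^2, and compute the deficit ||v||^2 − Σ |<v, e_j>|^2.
Σ |<v, e_j>|^2 = 20/9; ||v||^2 = 5; deficit = 25/9

Write each e_j = u_j / sqrt(<u_j, u_j>) where u_j is the displayed integer vector. Then <v, e_j> = <v, u_j> / sqrt(<u_j, u_j>), so |<v, e_j>|^2 = <v, u_j>^2 / <u_j, u_j>.
Coefficients: <v, e_1> = 2/sqrt(10), <v, e_2> = 2/sqrt(90), <v, e_3> = -4/sqrt(9).
Square and sum: Σ |<v, e_j>|^2 = 20/9.
Compute ||v||^2 = v·v = 5.
Deficit = 5 − 20/9 = 25/9 ≥ 0, confirming Bessel's inequality. (The deficit equals ||v − Σ <v,e_j> e_j||^2, the squared distance from v to span{e_j}.)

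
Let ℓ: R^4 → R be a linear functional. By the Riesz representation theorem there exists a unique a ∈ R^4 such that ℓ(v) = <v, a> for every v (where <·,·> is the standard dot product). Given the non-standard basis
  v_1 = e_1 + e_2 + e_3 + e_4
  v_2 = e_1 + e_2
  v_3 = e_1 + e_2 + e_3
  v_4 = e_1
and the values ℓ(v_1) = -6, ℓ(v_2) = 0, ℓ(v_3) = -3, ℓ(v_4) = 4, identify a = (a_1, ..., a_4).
a = (4, -4, -3, -3)

Write a = (a_1, ..., a_4) in the standard basis. For each basis vector v_i, ℓ(v_i) = <v_i, a> is a linear equation in the a_j's. Collect the n equations into a matrix system V a = ℓ, where row i of V is v_i (expressed in the standard basis). Since V is invertible (lower-triangular with 1s on the diagonal, up to permutation), solve by back-substitution:
  V =
[[1, 1, 1, 1],
 [1, 1, 0, 0],
 [1, 1, 1, 0],
 [1, 0, 0, 0]]
  V a = (-6, 0, -3, 4)
Solving gives a = (4, -4, -3, -3).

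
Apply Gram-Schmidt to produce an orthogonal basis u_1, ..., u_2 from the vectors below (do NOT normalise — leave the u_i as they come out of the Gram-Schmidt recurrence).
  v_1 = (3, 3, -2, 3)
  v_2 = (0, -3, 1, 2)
Orthogonal basis:
  u_1 = (3, 3, -2, 3)
  u_2 = (15/31, -78/31, 21/31, 77/31)

Apply the Gram-Schmidt recurrence
  u_1 = v_1
  u_i = v_i − Σ_{j<i} ((v_i · u_j) / (u_j · u_j)) · u_j.

Step by step this gives:
  u_1 = (3, 3, -2, 3)
  u_2 = (15/31, -78/31, 21/31, 77/31)

Orthogonality check:
  u_2 · u_1 = 0 (should be 0)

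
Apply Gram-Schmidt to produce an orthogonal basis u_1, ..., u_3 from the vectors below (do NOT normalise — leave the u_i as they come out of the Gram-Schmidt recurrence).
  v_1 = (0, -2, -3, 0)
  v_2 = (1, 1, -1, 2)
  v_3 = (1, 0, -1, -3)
Orthogonal basis:
  u_1 = (0, -2, -3, 0)
  u_2 = (1, 15/13, -10/13, 2)
  u_3 = (29/18, 7/6, -7/9, -16/9)

Apply the Gram-Schmidt recurrence
  u_1 = v_1
  u_i = v_i − Σ_{j<i} ((v_i · u_j) / (u_j · u_j)) · u_j.

Step by step this gives:
  u_1 = (0, -2, -3, 0)
  u_2 = (1, 15/13, -10/13, 2)
  u_3 = (29/18, 7/6, -7/9, -16/9)

Orthogonality check:
  u_2 · u_1 = 0 (should be 0)
  u_3 · u_1 = 0 (should be 0)
  u_3 · u_2 = 0 (should be 0)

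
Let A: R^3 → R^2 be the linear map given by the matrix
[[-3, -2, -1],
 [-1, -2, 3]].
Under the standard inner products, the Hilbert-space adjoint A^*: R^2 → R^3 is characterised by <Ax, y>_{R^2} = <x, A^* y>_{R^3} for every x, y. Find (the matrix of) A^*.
A^* = A^T =
[[-3, -1],
 [-2, -2],
 [-1, 3]]

For real matrices with standard dot products, the defining identity <Ax, y> = <x, A^* y> gives (Ax)^T y = x^T (A^*) y, i.e. x^T A^T y = x^T (A^*) y. Since this holds for all x, y, we must have A^* = A^T. Therefore
A^* =
[[-3, -1],
 [-2, -2],
 [-1, 3]].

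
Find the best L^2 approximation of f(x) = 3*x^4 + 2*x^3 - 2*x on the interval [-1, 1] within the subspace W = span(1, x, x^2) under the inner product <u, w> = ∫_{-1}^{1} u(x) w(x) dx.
g(x) = 18*x^2/7 - 4*x/5 - 9/35

The best approximation g ∈ W is the orthogonal projection of f onto W. Writing g = a_0 + a_1 x + a_2 x^2, the coefficients solve the normal equations G · a = b where
  G_{ij} = <φ_i, φ_j> and b_i = <f, φ_i>, with φ_0 = 1, φ_1 = x, φ_2 = x^2.
G =
  [2, 0, 2/3]
  [0, 2/3, 0]
  [2/3, 0, 2/5],
b = (6/5, -8/15, 6/7).
Solving gives a_0 = -9/35, a_1 = -4/5, a_2 = 18/7, so
  g(x) = 18*x^2/7 - 4*x/5 - 9/35.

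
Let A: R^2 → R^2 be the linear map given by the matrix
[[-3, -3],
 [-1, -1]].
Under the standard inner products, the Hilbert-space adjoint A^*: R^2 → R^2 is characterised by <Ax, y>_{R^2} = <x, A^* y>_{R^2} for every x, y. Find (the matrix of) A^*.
A^* = A^T =
[[-3, -1],
 [-3, -1]]

For real matrices with standard dot products, the defining identity <Ax, y> = <x, A^* y> gives (Ax)^T y = x^T (A^*) y, i.e. x^T A^T y = x^T (A^*) y. Since this holds for all x, y, we must have A^* = A^T. Therefore
A^* =
[[-3, -1],
 [-3, -1]].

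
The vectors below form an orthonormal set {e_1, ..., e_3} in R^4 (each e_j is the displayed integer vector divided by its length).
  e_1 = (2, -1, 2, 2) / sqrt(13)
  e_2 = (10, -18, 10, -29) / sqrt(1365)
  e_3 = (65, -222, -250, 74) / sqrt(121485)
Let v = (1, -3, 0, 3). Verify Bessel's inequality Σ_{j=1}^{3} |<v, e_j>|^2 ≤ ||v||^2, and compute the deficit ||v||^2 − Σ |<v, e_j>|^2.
Σ |<v, e_j>|^2 = 19867/1157; ||v||^2 = 19; deficit = 2116/1157

Write each e_j = u_j / sqrt(<u_j, u_j>) where u_j is the displayed integer vector. Then <v, e_j> = <v, u_j> / sqrt(<u_j, u_j>), so |<v, e_j>|^2 = <v, u_j>^2 / <u_j, u_j>.
Coefficients: <v, e_1> = 11/sqrt(13), <v, e_2> = -23/sqrt(1365), <v, e_3> = 953/sqrt(121485).
Square and sum: Σ |<v, e_j>|^2 = 19867/1157.
Compute ||v||^2 = v·v = 19.
Deficit = 19 − 19867/1157 = 2116/1157 ≥ 0, confirming Bessel's inequality. (The deficit equals ||v − Σ <v,e_j> e_j||^2, the squared distance from v to span{e_j}.)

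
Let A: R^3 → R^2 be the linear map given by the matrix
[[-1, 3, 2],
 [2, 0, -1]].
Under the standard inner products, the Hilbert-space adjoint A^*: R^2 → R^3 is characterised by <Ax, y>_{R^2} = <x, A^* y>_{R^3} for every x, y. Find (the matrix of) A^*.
A^* = A^T =
[[-1, 2],
 [3, 0],
 [2, -1]]

For real matrices with standard dot products, the defining identity <Ax, y> = <x, A^* y> gives (Ax)^T y = x^T (A^*) y, i.e. x^T A^T y = x^T (A^*) y. Since this holds for all x, y, we must have A^* = A^T. Therefore
A^* =
[[-1, 2],
 [3, 0],
 [2, -1]].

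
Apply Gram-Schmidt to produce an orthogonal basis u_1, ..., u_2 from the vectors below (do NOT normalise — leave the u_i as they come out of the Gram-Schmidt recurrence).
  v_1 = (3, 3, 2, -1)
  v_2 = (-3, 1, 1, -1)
Orthogonal basis:
  u_1 = (3, 3, 2, -1)
  u_2 = (-60/23, 32/23, 29/23, -26/23)

Apply the Gram-Schmidt recurrence
  u_1 = v_1
  u_i = v_i − Σ_{j<i} ((v_i · u_j) / (u_j · u_j)) · u_j.

Step by step this gives:
  u_1 = (3, 3, 2, -1)
  u_2 = (-60/23, 32/23, 29/23, -26/23)

Orthogonality check:
  u_2 · u_1 = 0 (should be 0)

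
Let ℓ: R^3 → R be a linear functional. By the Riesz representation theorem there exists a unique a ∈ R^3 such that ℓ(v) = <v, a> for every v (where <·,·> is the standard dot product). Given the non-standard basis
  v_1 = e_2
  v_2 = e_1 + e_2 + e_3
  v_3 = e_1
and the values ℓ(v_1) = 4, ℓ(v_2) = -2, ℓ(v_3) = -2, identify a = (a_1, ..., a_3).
a = (-2, 4, -4)

Write a = (a_1, ..., a_3) in the standard basis. For each basis vector v_i, ℓ(v_i) = <v_i, a> is a linear equation in the a_j's. Collect the n equations into a matrix system V a = ℓ, where row i of V is v_i (expressed in the standard basis). Since V is invertible (lower-triangular with 1s on the diagonal, up to permutation), solve by back-substitution:
  V =
[[0, 1, 0],
 [1, 1, 1],
 [1, 0, 0]]
  V a = (4, -2, -2)
Solving gives a = (-2, 4, -4).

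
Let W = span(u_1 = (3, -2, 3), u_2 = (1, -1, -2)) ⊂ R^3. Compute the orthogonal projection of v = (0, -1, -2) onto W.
proj_W(v) = (49/131, -68/131, -269/131)

Set up U = [u_1 | ... | u_2] ∈ R^(3×2). The projector onto W = col(U) is P = U (U^T U)^(-1) U^T.
Compute U^T U =
  [22, -1]
  [-1, 6],
and U^T v = (-4, 5).
Solve U^T U · c = U^T v for the coefficients: c = (-19/131, 106/131). The projection is proj_W(v) = U c.
Check: (v - proj_W(v)) · u_1 = 0  (should be 0).
Check: (v - proj_W(v)) · u_2 = 0  (should be 0).
Result: proj_W(v) = (49/131, -68/131, -269/131).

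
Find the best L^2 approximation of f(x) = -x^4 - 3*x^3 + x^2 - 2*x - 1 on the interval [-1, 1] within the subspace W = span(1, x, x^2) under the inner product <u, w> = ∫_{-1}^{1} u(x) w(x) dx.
g(x) = x^2/7 - 19*x/5 - 32/35

The best approximation g ∈ W is the orthogonal projection of f onto W. Writing g = a_0 + a_1 x + a_2 x^2, the coefficients solve the normal equations G · a = b where
  G_{ij} = <φ_i, φ_j> and b_i = <f, φ_i>, with φ_0 = 1, φ_1 = x, φ_2 = x^2.
G =
  [2, 0, 2/3]
  [0, 2/3, 0]
  [2/3, 0, 2/5],
b = (-26/15, -38/15, -58/105).
Solving gives a_0 = -32/35, a_1 = -19/5, a_2 = 1/7, so
  g(x) = x^2/7 - 19*x/5 - 32/35.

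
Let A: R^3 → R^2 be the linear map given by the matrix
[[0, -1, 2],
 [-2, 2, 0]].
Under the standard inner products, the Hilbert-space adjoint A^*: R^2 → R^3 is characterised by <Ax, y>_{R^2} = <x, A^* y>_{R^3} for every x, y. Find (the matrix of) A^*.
A^* = A^T =
[[0, -2],
 [-1, 2],
 [2, 0]]

For real matrices with standard dot products, the defining identity <Ax, y> = <x, A^* y> gives (Ax)^T y = x^T (A^*) y, i.e. x^T A^T y = x^T (A^*) y. Since this holds for all x, y, we must have A^* = A^T. Therefore
A^* =
[[0, -2],
 [-1, 2],
 [2, 0]].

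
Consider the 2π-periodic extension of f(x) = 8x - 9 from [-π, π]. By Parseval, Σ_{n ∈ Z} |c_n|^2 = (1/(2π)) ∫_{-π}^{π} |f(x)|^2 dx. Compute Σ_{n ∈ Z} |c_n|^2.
Σ |c_n|^2 = 64π^2/3 + 81

Expand and integrate term by term over [-π, π]:
  ∫ (8x)^2 dx = 64·(2π^3/3); ∫ 2·8·(-9)·x dx = 0 (odd integrand); ∫ (-9)^2 dx = 81·2π.
So (1/(2π)) ∫_{-π}^{π} (8x - 9)^2 dx = 64π^2/3 + 81 = 64π^2/3 + 81.
Parseval ⇒ Σ |c_n|^2 = 64π^2/3 + 81.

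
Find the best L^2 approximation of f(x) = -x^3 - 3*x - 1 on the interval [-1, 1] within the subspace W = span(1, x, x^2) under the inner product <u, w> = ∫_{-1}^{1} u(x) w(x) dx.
g(x) = -18*x/5 - 1

The best approximation g ∈ W is the orthogonal projection of f onto W. Writing g = a_0 + a_1 x + a_2 x^2, the coefficients solve the normal equations G · a = b where
  G_{ij} = <φ_i, φ_j> and b_i = <f, φ_i>, with φ_0 = 1, φ_1 = x, φ_2 = x^2.
G =
  [2, 0, 2/3]
  [0, 2/3, 0]
  [2/3, 0, 2/5],
b = (-2, -12/5, -2/3).
Solving gives a_0 = -1, a_1 = -18/5, a_2 = 0, so
  g(x) = -18*x/5 - 1.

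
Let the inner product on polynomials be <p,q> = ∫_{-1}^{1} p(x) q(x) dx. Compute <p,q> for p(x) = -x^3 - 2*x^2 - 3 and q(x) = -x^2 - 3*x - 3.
<p,q> = 26

Expand the product: p(x)·q(x) = x^5 + 5*x^4 + 9*x^3 + 9*x^2 + 9*x + 9.
∫_{-1}^{1} of each monomial x^k gives [2/(k+1) if k even, 0 if k odd]. Integrating term-by-term (or equivalently evaluating the antiderivative F(x) = x^6/6 + x^5 + 9*x^4/4 + 3*x^3 + 9*x^2/2 + 9*x at the endpoints):
  F(1) − F(−1) = 239/12 − (-73/12) = 26.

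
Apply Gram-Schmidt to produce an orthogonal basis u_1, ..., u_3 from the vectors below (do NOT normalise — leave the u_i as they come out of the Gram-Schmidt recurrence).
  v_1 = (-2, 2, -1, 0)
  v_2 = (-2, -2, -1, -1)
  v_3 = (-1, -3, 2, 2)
Orthogonal basis:
  u_1 = (-2, 2, -1, 0)
  u_2 = (-16/9, -20/9, -8/9, -1)
  u_3 = (-133/89, -55/89, 156/89, 220/89)

Apply the Gram-Schmidt recurrence
  u_1 = v_1
  u_i = v_i − Σ_{j<i} ((v_i · u_j) / (u_j · u_j)) · u_j.

Step by step this gives:
  u_1 = (-2, 2, -1, 0)
  u_2 = (-16/9, -20/9, -8/9, -1)
  u_3 = (-133/89, -55/89, 156/89, 220/89)

Orthogonality check:
  u_2 · u_1 = 0 (should be 0)
  u_3 · u_1 = 0 (should be 0)
  u_3 · u_2 = 0 (should be 0)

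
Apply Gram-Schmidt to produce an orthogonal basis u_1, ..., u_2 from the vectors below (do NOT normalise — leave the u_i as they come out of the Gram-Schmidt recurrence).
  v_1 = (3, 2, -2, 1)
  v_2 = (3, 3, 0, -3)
Orthogonal basis:
  u_1 = (3, 2, -2, 1)
  u_2 = (1, 5/3, 4/3, -11/3)

Apply the Gram-Schmidt recurrence
  u_1 = v_1
  u_i = v_i − Σ_{j<i} ((v_i · u_j) / (u_j · u_j)) · u_j.

Step by step this gives:
  u_1 = (3, 2, -2, 1)
  u_2 = (1, 5/3, 4/3, -11/3)

Orthogonality check:
  u_2 · u_1 = 0 (should be 0)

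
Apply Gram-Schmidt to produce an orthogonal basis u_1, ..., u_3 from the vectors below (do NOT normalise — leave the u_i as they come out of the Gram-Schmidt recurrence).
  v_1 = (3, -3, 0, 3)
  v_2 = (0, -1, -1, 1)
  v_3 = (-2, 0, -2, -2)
Orthogonal basis:
  u_1 = (3, -3, 0, 3)
  u_2 = (-2/3, -1/3, -1, 1/3)
  u_3 = (2/5, -4/5, -2/5, -6/5)

Apply the Gram-Schmidt recurrence
  u_1 = v_1
  u_i = v_i − Σ_{j<i} ((v_i · u_j) / (u_j · u_j)) · u_j.

Step by step this gives:
  u_1 = (3, -3, 0, 3)
  u_2 = (-2/3, -1/3, -1, 1/3)
  u_3 = (2/5, -4/5, -2/5, -6/5)

Orthogonality check:
  u_2 · u_1 = 0 (should be 0)
  u_3 · u_1 = 0 (should be 0)
  u_3 · u_2 = 0 (should be 0)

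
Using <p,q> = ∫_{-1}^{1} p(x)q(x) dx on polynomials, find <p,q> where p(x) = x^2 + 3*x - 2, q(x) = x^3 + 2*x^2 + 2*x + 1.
<p,q> = 0

Expand the product: p(x)·q(x) = x^5 + 5*x^4 + 6*x^3 + 3*x^2 - x - 2.
∫_{-1}^{1} of each monomial x^k gives [2/(k+1) if k even, 0 if k odd]. Integrating term-by-term (or equivalently evaluating the antiderivative F(x) = x^6/6 + x^5 + 3*x^4/2 + x^3 - x^2/2 - 2*x at the endpoints):
  F(1) − F(−1) = 7/6 − (7/6) = 0.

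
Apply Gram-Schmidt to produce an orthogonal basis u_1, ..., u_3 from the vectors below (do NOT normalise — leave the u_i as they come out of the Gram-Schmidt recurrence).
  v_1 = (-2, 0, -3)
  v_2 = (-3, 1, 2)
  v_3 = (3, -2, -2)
Orthogonal basis:
  u_1 = (-2, 0, -3)
  u_2 = (-3, 1, 2)
  u_3 = (-3/14, -13/14, 1/7)

Apply the Gram-Schmidt recurrence
  u_1 = v_1
  u_i = v_i − Σ_{j<i} ((v_i · u_j) / (u_j · u_j)) · u_j.

Step by step this gives:
  u_1 = (-2, 0, -3)
  u_2 = (-3, 1, 2)
  u_3 = (-3/14, -13/14, 1/7)

Orthogonality check:
  u_2 · u_1 = 0 (should be 0)
  u_3 · u_1 = 0 (should be 0)
  u_3 · u_2 = 0 (should be 0)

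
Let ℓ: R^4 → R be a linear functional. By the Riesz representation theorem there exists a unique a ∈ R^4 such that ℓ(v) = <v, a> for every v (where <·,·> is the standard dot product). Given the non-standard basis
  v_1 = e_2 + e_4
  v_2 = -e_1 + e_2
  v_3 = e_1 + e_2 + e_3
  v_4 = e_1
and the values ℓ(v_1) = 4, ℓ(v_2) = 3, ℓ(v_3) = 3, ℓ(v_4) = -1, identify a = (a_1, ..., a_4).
a = (-1, 2, 2, 2)

Write a = (a_1, ..., a_4) in the standard basis. For each basis vector v_i, ℓ(v_i) = <v_i, a> is a linear equation in the a_j's. Collect the n equations into a matrix system V a = ℓ, where row i of V is v_i (expressed in the standard basis). Since V is invertible (lower-triangular with 1s on the diagonal, up to permutation), solve by back-substitution:
  V =
[[0, 1, 0, 1],
 [-1, 1, 0, 0],
 [1, 1, 1, 0],
 [1, 0, 0, 0]]
  V a = (4, 3, 3, -1)
Solving gives a = (-1, 2, 2, 2).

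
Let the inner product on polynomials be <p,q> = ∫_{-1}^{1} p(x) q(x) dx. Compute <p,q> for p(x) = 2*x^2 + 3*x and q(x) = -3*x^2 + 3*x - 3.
<p,q> = -2/5

Expand the product: p(x)·q(x) = -6*x^4 - 3*x^3 + 3*x^2 - 9*x.
∫_{-1}^{1} of each monomial x^k gives [2/(k+1) if k even, 0 if k odd]. Integrating term-by-term (or equivalently evaluating the antiderivative F(x) = -6*x^5/5 - 3*x^4/4 + x^3 - 9*x^2/2 at the endpoints):
  F(1) − F(−1) = -109/20 − (-101/20) = -2/5.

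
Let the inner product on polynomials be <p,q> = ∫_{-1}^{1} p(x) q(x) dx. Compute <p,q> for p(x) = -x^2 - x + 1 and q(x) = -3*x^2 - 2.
<p,q> = -52/15

Expand the product: p(x)·q(x) = 3*x^4 + 3*x^3 - x^2 + 2*x - 2.
∫_{-1}^{1} of each monomial x^k gives [2/(k+1) if k even, 0 if k odd]. Integrating term-by-term (or equivalently evaluating the antiderivative F(x) = 3*x^5/5 + 3*x^4/4 - x^3/3 + x^2 - 2*x at the endpoints):
  F(1) − F(−1) = 1/60 − (209/60) = -52/15.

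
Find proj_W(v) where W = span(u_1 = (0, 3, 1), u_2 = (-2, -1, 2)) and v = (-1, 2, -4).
proj_W(v) = (156/89, 108/89, -146/89)

Set up U = [u_1 | ... | u_2] ∈ R^(3×2). The projector onto W = col(U) is P = U (U^T U)^(-1) U^T.
Compute U^T U =
  [10, -1]
  [-1, 9],
and U^T v = (2, -8).
Solve U^T U · c = U^T v for the coefficients: c = (10/89, -78/89). The projection is proj_W(v) = U c.
Check: (v - proj_W(v)) · u_1 = 0  (should be 0).
Check: (v - proj_W(v)) · u_2 = 0  (should be 0).
Result: proj_W(v) = (156/89, 108/89, -146/89).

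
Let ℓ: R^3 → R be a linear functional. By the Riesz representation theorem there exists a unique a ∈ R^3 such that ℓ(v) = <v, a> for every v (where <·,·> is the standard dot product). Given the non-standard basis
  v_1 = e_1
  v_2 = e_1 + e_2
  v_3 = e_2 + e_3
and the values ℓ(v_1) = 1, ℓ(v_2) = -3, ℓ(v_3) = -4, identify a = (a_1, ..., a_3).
a = (1, -4, 0)

Write a = (a_1, ..., a_3) in the standard basis. For each basis vector v_i, ℓ(v_i) = <v_i, a> is a linear equation in the a_j's. Collect the n equations into a matrix system V a = ℓ, where row i of V is v_i (expressed in the standard basis). Since V is invertible (lower-triangular with 1s on the diagonal, up to permutation), solve by back-substitution:
  V =
[[1, 0, 0],
 [1, 1, 0],
 [0, 1, 1]]
  V a = (1, -3, -4)
Solving gives a = (1, -4, 0).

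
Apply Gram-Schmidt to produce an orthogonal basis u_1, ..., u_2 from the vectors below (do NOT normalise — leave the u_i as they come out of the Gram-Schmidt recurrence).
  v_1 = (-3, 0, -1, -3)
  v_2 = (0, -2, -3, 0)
Orthogonal basis:
  u_1 = (-3, 0, -1, -3)
  u_2 = (9/19, -2, -54/19, 9/19)

Apply the Gram-Schmidt recurrence
  u_1 = v_1
  u_i = v_i − Σ_{j<i} ((v_i · u_j) / (u_j · u_j)) · u_j.

Step by step this gives:
  u_1 = (-3, 0, -1, -3)
  u_2 = (9/19, -2, -54/19, 9/19)

Orthogonality check:
  u_2 · u_1 = 0 (should be 0)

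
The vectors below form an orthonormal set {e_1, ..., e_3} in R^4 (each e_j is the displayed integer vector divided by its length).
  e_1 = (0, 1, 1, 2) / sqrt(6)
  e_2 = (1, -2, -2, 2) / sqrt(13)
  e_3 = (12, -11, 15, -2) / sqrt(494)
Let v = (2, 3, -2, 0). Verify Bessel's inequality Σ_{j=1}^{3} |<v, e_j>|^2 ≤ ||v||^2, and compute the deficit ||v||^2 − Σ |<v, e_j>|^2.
Σ |<v, e_j>|^2 = 185/57; ||v||^2 = 17; deficit = 784/57

Write each e_j = u_j / sqrt(<u_j, u_j>) where u_j is the displayed integer vector. Then <v, e_j> = <v, u_j> / sqrt(<u_j, u_j>), so |<v, e_j>|^2 = <v, u_j>^2 / <u_j, u_j>.
Coefficients: <v, e_1> = 1/sqrt(6), <v, e_2> = 0/sqrt(13), <v, e_3> = -39/sqrt(494).
Square and sum: Σ |<v, e_j>|^2 = 185/57.
Compute ||v||^2 = v·v = 17.
Deficit = 17 − 185/57 = 784/57 ≥ 0, confirming Bessel's inequality. (The deficit equals ||v − Σ <v,e_j> e_j||^2, the squared distance from v to span{e_j}.)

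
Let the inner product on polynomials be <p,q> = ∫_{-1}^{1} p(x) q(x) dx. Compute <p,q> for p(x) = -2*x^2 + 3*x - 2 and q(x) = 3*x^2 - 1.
<p,q> = -16/15

Expand the product: p(x)·q(x) = -6*x^4 + 9*x^3 - 4*x^2 - 3*x + 2.
∫_{-1}^{1} of each monomial x^k gives [2/(k+1) if k even, 0 if k odd]. Integrating term-by-term (or equivalently evaluating the antiderivative F(x) = -6*x^5/5 + 9*x^4/4 - 4*x^3/3 - 3*x^2/2 + 2*x at the endpoints):
  F(1) − F(−1) = 13/60 − (77/60) = -16/15.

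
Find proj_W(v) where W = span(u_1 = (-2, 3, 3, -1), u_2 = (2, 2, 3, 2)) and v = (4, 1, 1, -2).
proj_W(v) = (96/67, 57/134, 63/67, 165/134)

Set up U = [u_1 | ... | u_2] ∈ R^(4×2). The projector onto W = col(U) is P = U (U^T U)^(-1) U^T.
Compute U^T U =
  [23, 9]
  [9, 21],
and U^T v = (0, 9).
Solve U^T U · c = U^T v for the coefficients: c = (-27/134, 69/134). The projection is proj_W(v) = U c.
Check: (v - proj_W(v)) · u_1 = 0  (should be 0).
Check: (v - proj_W(v)) · u_2 = 0  (should be 0).
Result: proj_W(v) = (96/67, 57/134, 63/67, 165/134).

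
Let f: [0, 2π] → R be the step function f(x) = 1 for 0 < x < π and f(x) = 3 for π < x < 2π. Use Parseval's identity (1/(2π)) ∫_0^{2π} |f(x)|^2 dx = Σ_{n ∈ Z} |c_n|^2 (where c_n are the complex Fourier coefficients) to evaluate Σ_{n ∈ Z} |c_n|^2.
Σ |c_n|^2 = 5

Parseval equates the L^2 energy of f (normalised by 1/(2π)) with the ℓ^2 sum of its Fourier coefficients: (1/(2π)) ∫_0^{2π} |f|^2 = Σ |c_n|^2.
Compute the left side: (1/(2π)) [∫_0^π 1^2 dx + ∫_π^{2π} 3^2 dx] = (1/(2π)) · (1π + 9π) = (1 + 9)/2 = 5.
So Σ_{n ∈ Z} |c_n|^2 = 5.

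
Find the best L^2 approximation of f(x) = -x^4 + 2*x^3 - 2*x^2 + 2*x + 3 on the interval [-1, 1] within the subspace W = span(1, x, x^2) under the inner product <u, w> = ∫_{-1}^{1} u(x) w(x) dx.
g(x) = -20*x^2/7 + 16*x/5 + 108/35

The best approximation g ∈ W is the orthogonal projection of f onto W. Writing g = a_0 + a_1 x + a_2 x^2, the coefficients solve the normal equations G · a = b where
  G_{ij} = <φ_i, φ_j> and b_i = <f, φ_i>, with φ_0 = 1, φ_1 = x, φ_2 = x^2.
G =
  [2, 0, 2/3]
  [0, 2/3, 0]
  [2/3, 0, 2/5],
b = (64/15, 32/15, 32/35).
Solving gives a_0 = 108/35, a_1 = 16/5, a_2 = -20/7, so
  g(x) = -20*x^2/7 + 16*x/5 + 108/35.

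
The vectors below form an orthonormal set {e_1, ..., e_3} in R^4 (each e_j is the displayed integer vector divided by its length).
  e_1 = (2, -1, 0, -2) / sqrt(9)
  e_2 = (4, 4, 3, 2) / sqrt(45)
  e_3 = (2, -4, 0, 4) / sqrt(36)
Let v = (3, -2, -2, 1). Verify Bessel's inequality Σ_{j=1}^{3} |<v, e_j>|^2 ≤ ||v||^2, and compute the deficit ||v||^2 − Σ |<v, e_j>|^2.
Σ |<v, e_j>|^2 = 13; ||v||^2 = 18; deficit = 5

Write each e_j = u_j / sqrt(<u_j, u_j>) where u_j is the displayed integer vector. Then <v, e_j> = <v, u_j> / sqrt(<u_j, u_j>), so |<v, e_j>|^2 = <v, u_j>^2 / <u_j, u_j>.
Coefficients: <v, e_1> = 6/sqrt(9), <v, e_2> = 0/sqrt(45), <v, e_3> = 18/sqrt(36).
Square and sum: Σ |<v, e_j>|^2 = 13.
Compute ||v||^2 = v·v = 18.
Deficit = 18 − 13 = 5 ≥ 0, confirming Bessel's inequality. (The deficit equals ||v − Σ <v,e_j> e_j||^2, the squared distance from v to span{e_j}.)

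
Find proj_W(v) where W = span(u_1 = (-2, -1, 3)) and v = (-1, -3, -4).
proj_W(v) = (1, 1/2, -3/2)

Set up U = [u_1 | ... | u_1] ∈ R^(3×1). The projector onto W = col(U) is P = U (U^T U)^(-1) U^T.
Compute U^T U =
  [14],
and U^T v = (-7).
Solve U^T U · c = U^T v for the coefficients: c = (-1/2). The projection is proj_W(v) = U c.
Check: (v - proj_W(v)) · u_1 = 0  (should be 0).
Result: proj_W(v) = (1, 1/2, -3/2).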